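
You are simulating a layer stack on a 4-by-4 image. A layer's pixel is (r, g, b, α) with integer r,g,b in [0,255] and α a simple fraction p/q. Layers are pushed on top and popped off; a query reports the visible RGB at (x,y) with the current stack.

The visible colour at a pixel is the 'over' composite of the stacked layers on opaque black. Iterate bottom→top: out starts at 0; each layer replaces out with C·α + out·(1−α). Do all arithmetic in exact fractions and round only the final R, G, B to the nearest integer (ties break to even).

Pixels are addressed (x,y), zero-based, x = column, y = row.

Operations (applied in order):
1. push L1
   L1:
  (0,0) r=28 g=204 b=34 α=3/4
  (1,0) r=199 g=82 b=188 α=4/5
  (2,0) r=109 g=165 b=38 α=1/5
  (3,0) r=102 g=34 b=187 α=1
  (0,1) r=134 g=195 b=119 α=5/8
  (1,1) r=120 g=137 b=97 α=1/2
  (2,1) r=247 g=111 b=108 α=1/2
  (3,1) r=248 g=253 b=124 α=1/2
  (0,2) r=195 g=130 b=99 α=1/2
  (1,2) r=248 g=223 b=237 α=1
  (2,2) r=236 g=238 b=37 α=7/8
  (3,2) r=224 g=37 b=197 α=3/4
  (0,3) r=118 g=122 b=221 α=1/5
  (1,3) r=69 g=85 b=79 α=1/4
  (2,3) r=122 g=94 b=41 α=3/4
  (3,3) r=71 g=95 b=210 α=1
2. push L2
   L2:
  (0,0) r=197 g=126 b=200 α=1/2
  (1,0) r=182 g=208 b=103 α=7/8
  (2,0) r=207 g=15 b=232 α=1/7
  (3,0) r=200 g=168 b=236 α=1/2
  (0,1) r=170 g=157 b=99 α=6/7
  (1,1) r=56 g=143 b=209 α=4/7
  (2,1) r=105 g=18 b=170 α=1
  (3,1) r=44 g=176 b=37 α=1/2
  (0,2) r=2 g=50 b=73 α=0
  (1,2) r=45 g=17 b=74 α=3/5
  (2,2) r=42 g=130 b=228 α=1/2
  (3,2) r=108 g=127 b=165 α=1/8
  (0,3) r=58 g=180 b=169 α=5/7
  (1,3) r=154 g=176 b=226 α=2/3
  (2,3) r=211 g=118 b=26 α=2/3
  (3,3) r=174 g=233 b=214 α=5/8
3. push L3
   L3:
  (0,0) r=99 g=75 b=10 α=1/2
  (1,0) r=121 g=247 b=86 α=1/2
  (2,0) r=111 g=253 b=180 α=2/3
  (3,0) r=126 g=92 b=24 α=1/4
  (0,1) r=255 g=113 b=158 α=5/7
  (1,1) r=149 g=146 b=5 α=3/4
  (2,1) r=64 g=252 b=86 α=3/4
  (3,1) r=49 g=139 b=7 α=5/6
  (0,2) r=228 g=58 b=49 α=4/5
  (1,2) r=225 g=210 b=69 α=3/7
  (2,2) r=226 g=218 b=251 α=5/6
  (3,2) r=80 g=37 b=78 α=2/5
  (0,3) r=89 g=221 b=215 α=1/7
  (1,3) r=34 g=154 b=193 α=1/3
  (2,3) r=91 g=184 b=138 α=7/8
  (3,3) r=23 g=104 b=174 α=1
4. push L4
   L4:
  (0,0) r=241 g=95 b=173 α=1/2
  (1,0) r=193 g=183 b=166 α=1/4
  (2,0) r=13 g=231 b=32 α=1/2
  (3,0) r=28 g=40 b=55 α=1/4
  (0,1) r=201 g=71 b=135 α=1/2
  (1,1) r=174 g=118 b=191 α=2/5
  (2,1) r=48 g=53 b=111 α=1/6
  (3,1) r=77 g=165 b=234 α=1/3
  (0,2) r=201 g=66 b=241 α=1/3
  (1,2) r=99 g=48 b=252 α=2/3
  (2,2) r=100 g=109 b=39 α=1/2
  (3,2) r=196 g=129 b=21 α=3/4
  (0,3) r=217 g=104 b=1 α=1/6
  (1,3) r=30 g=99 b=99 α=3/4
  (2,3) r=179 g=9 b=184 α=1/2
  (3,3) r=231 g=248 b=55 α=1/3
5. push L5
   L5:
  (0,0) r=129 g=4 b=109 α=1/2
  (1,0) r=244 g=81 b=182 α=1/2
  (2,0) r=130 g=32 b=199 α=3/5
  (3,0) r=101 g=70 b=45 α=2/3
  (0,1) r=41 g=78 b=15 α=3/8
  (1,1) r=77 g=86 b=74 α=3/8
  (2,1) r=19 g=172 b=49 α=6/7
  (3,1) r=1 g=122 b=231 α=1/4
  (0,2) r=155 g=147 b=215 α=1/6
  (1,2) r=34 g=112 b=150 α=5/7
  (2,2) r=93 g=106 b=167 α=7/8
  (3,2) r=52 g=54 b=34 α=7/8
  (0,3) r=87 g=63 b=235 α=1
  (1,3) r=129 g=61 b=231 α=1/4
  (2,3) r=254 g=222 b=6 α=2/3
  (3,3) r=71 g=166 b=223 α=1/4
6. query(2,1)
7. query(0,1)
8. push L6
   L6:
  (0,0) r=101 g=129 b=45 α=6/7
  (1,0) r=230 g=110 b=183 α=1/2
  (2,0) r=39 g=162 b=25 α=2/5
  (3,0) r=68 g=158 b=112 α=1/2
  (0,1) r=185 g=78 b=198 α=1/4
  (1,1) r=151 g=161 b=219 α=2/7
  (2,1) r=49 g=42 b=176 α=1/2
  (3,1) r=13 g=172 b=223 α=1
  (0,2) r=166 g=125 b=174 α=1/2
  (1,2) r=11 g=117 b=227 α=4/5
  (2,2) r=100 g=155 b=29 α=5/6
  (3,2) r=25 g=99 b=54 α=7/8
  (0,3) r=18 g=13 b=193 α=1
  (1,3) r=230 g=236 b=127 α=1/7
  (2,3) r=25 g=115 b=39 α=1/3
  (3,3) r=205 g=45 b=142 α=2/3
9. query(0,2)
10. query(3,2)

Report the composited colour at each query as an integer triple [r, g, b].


query (2,1) [L1,L2,L3,L4,L5] — begin 0,0,0
+L1 (α=1/2) → [247/2, 111/2, 54]
+L2 (α=1) → [105, 18, 170]
+L3 (α=3/4) → [297/4, 387/2, 107]
+L4 (α=1/6) → [559/8, 2041/12, 323/3]
+L5 (α=6/7) → [1471/56, 14425/84, 1205/21]
= [26, 172, 57]

(0,1) stack=L1,L2,L3,L4,L5; from [0,0,0]:
after L1 α=5/8: [335/4, 975/8, 595/8]
after L2 α=6/7: [4415/28, 8511/56, 5347/56]
after L3 α=5/7: [22265/98, 24331/196, 27467/196]
after L4 α=1/2: [41963/196, 38247/392, 53927/392]
after L5 α=3/8: [233923/1568, 282963/3136, 287275/3136]
→ [149, 90, 92]

at x=0,y=2 over L1,L2,L3,L4,L5,L6:
after L1 α=1/2: [195/2, 65, 99/2]
after L2 α=0: [195/2, 65, 99/2]
after L3 α=4/5: [2019/10, 297/5, 491/10]
after L4 α=1/3: [1008/5, 308/5, 1696/15]
after L5 α=1/6: [1163/6, 455/6, 2341/18]
after L6 α=1/2: [2159/12, 1205/12, 5473/36]
= [180, 100, 152]

query (3,2) [L1,L2,L3,L4,L5,L6] — begin 0,0,0
L1 α=3/4: [168, 111/4, 591/4]
L2 α=1/8: [321/2, 1285/32, 4797/32]
L3 α=2/5: [1283/10, 6223/160, 19383/160]
L4 α=3/4: [7163/40, 68143/640, 29463/640]
L5 α=7/8: [21723/320, 310063/5120, 181783/5120]
L6 α=7/8: [77723/2560, 3858223/40960, 2117143/40960]
rounded: [30, 94, 52]


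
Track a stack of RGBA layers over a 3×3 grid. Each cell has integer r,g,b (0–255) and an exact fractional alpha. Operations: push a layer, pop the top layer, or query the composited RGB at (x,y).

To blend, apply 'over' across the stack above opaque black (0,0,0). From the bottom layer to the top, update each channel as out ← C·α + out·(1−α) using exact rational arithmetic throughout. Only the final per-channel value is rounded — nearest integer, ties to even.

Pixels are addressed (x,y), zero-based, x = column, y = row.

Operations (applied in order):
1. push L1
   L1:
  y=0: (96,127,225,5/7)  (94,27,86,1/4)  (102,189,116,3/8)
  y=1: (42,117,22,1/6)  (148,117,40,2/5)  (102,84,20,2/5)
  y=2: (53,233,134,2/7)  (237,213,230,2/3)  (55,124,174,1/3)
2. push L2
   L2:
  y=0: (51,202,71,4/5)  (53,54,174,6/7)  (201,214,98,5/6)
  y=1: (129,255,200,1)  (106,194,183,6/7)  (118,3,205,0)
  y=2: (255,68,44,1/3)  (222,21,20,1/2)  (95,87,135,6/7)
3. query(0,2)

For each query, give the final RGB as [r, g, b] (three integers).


(0,2) stack=L1,L2; from [0,0,0]:
+L1 (α=2/7) → [106/7, 466/7, 268/7]
+L2 (α=1/3) → [1997/21, 1408/21, 844/21]
= [95, 67, 40]


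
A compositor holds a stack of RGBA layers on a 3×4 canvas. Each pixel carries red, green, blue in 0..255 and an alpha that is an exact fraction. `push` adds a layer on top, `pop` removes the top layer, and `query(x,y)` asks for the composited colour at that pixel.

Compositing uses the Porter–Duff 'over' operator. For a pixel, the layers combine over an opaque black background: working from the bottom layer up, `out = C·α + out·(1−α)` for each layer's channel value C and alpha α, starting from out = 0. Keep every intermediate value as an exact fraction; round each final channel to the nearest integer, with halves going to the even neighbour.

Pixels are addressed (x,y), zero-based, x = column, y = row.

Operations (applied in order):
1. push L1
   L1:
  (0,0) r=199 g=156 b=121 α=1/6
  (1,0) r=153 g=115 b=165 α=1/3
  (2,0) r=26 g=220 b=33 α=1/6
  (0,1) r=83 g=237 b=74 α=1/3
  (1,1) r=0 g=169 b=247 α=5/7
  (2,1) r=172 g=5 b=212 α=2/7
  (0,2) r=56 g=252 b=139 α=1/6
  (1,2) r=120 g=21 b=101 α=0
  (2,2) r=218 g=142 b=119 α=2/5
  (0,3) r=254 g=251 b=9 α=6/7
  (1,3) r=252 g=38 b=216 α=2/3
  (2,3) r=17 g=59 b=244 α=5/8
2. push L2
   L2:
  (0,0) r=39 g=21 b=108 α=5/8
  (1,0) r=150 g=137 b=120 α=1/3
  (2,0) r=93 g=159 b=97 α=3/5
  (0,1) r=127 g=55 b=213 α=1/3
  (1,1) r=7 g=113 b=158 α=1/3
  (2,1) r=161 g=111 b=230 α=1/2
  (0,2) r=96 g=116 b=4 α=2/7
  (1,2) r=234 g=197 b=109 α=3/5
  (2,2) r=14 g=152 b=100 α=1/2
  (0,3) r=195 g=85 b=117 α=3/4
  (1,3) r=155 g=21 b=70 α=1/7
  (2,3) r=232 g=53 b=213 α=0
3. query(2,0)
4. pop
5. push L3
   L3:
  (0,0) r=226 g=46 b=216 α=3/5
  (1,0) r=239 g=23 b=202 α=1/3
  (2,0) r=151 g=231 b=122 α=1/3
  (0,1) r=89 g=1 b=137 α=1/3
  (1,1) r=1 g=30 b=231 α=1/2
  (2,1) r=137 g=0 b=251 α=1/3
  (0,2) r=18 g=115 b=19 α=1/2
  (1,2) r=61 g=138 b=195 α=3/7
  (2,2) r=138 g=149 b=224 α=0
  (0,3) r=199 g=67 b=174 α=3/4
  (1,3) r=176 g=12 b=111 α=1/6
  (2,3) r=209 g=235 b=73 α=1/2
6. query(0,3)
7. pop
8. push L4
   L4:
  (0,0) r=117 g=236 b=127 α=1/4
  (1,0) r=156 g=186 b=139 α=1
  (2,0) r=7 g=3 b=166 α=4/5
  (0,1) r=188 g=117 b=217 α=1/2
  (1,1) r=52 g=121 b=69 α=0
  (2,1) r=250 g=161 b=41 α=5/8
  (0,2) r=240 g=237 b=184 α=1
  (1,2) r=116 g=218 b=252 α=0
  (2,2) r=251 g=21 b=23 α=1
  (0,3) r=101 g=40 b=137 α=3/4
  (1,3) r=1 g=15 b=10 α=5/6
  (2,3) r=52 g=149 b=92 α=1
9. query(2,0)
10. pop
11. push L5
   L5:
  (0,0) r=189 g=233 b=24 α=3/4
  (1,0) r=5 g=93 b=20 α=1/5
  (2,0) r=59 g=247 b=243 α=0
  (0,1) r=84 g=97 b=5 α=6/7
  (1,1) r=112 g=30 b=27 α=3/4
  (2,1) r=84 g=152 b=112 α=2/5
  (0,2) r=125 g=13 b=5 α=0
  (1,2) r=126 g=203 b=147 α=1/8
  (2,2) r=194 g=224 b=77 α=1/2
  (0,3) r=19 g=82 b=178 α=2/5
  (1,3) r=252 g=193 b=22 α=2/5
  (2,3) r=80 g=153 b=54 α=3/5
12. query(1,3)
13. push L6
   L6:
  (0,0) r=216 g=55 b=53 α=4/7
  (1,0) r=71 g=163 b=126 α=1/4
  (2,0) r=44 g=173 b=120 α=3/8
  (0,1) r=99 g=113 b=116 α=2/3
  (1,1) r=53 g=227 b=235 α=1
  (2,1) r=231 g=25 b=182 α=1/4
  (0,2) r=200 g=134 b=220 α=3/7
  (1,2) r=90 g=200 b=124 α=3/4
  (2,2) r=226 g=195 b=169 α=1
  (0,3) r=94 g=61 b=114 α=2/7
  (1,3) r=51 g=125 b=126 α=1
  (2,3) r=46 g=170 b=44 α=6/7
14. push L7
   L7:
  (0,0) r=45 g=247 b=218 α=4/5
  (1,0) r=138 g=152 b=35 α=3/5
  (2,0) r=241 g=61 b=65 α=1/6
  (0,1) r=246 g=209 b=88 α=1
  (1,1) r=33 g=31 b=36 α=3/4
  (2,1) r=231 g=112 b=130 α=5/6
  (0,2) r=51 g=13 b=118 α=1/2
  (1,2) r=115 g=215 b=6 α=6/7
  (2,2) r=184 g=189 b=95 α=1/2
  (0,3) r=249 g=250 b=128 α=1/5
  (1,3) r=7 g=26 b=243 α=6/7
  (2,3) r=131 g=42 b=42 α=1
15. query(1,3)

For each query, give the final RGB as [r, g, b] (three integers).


query (2,0) [L1,L2] — begin 0,0,0
L1 α=1/6: [13/3, 110/3, 11/2]
L2 α=3/5: [863/15, 1651/15, 302/5]
rounded: [58, 110, 60]

(0,3) stack=L1,L3; from [0,0,0]:
after L1 α=6/7: [1524/7, 1506/7, 54/7]
after L3 α=3/4: [5703/28, 2913/28, 927/7]
= [204, 104, 132]

(2,0) stack=L1,L4; from [0,0,0]:
L1 α=1/6: [13/3, 110/3, 11/2]
L4 α=4/5: [97/15, 146/15, 1339/10]
rounded: [6, 10, 134]

at x=1,y=3 over L1,L5:
L1 α=2/3: [168, 76/3, 144]
L5 α=2/5: [1008/5, 462/5, 476/5]
→ [202, 92, 95]

at x=1,y=3 over L1,L5,L6,L7:
L1 α=2/3: [168, 76/3, 144]
L5 α=2/5: [1008/5, 462/5, 476/5]
L6 α=1: [51, 125, 126]
L7 α=6/7: [93/7, 281/7, 1584/7]
→ [13, 40, 226]


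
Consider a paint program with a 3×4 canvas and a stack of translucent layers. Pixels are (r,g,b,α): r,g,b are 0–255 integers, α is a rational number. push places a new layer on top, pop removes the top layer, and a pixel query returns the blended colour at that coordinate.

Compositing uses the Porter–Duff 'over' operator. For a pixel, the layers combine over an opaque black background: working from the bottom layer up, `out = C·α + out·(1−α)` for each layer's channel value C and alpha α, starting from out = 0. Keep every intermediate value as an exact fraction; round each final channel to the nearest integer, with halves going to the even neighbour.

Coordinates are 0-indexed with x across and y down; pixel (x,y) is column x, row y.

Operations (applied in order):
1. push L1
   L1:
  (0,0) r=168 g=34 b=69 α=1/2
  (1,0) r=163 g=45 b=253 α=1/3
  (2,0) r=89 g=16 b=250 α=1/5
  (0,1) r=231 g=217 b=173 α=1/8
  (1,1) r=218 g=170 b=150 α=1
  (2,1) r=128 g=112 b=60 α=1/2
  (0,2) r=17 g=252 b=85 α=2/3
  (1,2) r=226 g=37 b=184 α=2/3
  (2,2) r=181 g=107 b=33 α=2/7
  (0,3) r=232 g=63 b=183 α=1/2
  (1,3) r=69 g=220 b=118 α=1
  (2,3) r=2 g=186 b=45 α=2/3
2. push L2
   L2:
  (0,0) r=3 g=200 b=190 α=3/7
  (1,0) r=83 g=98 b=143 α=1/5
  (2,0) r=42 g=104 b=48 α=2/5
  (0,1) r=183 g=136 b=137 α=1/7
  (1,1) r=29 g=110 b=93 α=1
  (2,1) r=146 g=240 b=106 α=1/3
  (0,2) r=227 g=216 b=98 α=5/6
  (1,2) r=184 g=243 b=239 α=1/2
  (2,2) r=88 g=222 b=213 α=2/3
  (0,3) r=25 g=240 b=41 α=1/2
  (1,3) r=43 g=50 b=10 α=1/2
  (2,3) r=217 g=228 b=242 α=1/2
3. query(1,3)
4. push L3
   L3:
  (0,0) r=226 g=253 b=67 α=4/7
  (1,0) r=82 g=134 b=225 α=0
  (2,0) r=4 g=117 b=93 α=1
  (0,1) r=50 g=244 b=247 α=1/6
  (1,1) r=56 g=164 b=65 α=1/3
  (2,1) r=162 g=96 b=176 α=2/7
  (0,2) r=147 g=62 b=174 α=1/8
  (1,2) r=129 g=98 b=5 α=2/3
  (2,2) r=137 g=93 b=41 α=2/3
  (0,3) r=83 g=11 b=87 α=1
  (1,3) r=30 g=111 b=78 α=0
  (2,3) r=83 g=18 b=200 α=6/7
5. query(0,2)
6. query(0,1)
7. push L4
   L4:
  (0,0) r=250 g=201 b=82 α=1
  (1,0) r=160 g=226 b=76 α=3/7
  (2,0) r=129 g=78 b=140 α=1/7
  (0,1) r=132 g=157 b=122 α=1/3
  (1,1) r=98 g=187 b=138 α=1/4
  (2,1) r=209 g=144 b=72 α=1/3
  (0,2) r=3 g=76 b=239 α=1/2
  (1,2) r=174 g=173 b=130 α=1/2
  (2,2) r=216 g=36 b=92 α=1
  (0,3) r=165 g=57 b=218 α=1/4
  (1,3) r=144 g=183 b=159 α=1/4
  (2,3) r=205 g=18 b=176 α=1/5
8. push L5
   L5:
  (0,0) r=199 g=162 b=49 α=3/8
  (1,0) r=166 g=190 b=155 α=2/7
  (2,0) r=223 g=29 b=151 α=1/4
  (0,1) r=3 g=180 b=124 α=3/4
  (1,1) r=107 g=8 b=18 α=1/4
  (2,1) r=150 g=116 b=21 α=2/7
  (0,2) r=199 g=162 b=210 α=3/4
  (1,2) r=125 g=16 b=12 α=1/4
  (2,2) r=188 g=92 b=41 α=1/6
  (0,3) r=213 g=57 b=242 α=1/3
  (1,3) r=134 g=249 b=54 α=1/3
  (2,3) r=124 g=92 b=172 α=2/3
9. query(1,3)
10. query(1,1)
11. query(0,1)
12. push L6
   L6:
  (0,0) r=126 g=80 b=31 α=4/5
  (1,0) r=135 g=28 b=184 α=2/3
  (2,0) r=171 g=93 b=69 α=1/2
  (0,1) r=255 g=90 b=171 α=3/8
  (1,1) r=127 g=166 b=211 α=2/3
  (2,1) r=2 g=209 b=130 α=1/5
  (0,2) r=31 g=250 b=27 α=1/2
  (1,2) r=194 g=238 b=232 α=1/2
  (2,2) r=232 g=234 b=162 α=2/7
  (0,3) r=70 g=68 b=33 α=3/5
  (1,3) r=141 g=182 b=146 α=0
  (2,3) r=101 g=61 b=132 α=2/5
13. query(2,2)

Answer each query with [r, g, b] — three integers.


query (1,3) [L1,L2] — begin 0,0,0
after L1 α=1: [69, 220, 118]
after L2 α=1/2: [56, 135, 64]
→ [56, 135, 64]

query (0,2) [L1,L2,L3] — begin 0,0,0
+L1 (α=2/3) → [34/3, 168, 170/3]
+L2 (α=5/6) → [3439/18, 208, 820/9]
+L3 (α=1/8) → [26719/144, 759/4, 3653/36]
= [186, 190, 101]

(0,1) stack=L1,L2,L3; from [0,0,0]:
L1 α=1/8: [231/8, 217/8, 173/8]
L2 α=1/7: [1425/28, 1195/28, 1067/28]
L3 α=1/6: [8525/168, 4269/56, 12251/168]
rounded: [51, 76, 73]

at x=1,y=3 over L1,L2,L3,L4,L5:
+L1 (α=1) → [69, 220, 118]
+L2 (α=1/2) → [56, 135, 64]
+L3 (α=0) → [56, 135, 64]
+L4 (α=1/4) → [78, 147, 351/4]
+L5 (α=1/3) → [290/3, 181, 153/2]
→ [97, 181, 76]

at x=1,y=1 over L1,L2,L3,L4,L5:
after L1 α=1: [218, 170, 150]
after L2 α=1: [29, 110, 93]
after L3 α=1/3: [38, 128, 251/3]
after L4 α=1/4: [53, 571/4, 389/4]
after L5 α=1/4: [133/2, 1745/16, 1239/16]
= [66, 109, 77]

query (0,1) [L1,L2,L3,L4,L5] — begin 0,0,0
+L1 (α=1/8) → [231/8, 217/8, 173/8]
+L2 (α=1/7) → [1425/28, 1195/28, 1067/28]
+L3 (α=1/6) → [8525/168, 4269/56, 12251/168]
+L4 (α=1/3) → [19613/252, 8665/84, 22499/252]
+L5 (α=3/4) → [21881/1008, 54025/336, 116243/1008]
rounded: [22, 161, 115]

(2,2) stack=L1,L2,L3,L4,L5,L6; from [0,0,0]:
+L1 (α=2/7) → [362/7, 214/7, 66/7]
+L2 (α=2/3) → [1594/21, 3322/21, 1016/7]
+L3 (α=2/3) → [7348/63, 7228/63, 530/7]
+L4 (α=1) → [216, 36, 92]
+L5 (α=1/6) → [634/3, 136/3, 167/2]
+L6 (α=2/7) → [4562/21, 2084/21, 1483/14]
rounded: [217, 99, 106]


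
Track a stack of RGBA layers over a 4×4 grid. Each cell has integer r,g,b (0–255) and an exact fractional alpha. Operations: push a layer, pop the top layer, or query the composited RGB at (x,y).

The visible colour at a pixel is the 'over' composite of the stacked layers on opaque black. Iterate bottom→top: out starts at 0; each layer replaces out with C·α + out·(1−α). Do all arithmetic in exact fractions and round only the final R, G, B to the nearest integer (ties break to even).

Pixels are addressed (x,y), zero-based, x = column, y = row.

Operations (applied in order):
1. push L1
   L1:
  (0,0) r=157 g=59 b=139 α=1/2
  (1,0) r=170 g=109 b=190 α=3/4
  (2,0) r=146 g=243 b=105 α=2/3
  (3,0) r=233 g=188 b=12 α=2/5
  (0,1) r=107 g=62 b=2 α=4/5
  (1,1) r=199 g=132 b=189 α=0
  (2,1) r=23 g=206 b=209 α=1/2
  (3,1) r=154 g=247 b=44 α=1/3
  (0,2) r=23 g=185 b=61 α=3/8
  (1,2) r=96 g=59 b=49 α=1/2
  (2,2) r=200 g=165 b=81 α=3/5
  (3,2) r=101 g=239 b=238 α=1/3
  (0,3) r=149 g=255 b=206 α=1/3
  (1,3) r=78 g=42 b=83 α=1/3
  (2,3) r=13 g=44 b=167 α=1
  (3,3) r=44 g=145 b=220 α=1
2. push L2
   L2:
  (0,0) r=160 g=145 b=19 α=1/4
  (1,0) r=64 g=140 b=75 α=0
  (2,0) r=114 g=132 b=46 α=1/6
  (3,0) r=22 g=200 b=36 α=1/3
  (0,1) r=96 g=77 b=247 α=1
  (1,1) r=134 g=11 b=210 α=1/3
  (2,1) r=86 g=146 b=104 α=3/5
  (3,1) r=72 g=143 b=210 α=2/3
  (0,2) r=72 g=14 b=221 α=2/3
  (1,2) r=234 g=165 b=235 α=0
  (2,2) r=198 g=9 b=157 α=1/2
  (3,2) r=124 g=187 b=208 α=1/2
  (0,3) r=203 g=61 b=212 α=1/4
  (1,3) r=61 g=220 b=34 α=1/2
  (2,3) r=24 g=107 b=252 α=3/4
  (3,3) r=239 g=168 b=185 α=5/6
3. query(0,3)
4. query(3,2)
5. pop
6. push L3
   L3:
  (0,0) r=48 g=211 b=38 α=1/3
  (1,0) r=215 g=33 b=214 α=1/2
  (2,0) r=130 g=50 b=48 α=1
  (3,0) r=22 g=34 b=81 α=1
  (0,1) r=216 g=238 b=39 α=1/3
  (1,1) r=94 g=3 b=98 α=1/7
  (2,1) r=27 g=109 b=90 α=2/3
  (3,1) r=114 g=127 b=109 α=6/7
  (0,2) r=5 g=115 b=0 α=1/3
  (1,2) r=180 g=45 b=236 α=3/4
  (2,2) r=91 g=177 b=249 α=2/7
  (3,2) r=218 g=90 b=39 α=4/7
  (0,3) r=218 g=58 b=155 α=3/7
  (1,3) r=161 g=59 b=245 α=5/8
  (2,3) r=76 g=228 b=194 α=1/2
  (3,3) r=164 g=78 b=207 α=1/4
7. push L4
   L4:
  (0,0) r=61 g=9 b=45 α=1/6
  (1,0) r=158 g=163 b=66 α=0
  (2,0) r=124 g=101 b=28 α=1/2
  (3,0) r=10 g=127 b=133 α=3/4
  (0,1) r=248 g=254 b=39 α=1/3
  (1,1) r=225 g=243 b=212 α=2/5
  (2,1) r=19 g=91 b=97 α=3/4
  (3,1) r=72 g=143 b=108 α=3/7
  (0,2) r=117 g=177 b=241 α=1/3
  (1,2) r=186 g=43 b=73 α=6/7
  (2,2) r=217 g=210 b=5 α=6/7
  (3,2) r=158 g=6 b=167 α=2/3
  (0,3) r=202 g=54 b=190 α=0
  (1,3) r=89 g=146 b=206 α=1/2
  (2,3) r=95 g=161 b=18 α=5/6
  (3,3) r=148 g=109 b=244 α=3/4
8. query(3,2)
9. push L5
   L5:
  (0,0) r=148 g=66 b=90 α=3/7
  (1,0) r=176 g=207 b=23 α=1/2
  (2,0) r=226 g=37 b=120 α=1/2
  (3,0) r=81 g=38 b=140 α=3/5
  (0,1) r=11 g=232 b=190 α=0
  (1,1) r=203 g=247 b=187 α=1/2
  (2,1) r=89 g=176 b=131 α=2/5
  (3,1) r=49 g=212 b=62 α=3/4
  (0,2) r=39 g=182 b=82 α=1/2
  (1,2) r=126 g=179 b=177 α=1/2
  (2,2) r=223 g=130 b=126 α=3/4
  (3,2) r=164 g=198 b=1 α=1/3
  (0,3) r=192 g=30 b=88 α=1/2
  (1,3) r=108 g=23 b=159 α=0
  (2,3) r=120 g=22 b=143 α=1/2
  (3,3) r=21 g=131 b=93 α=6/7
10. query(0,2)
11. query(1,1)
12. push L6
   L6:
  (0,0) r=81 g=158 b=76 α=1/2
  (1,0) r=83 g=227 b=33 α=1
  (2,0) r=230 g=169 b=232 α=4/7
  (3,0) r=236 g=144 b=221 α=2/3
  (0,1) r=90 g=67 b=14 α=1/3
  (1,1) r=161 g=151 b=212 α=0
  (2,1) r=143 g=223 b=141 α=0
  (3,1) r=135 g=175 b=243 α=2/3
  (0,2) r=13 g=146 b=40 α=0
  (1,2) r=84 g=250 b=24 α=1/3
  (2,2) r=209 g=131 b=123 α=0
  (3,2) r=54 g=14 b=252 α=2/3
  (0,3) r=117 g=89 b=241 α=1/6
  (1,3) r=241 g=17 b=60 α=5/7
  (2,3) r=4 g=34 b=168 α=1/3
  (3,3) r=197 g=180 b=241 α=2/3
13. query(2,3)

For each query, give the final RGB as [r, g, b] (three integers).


(0,3) stack=L1,L2; from [0,0,0]:
L1 α=1/3: [149/3, 85, 206/3]
L2 α=1/4: [88, 79, 209/2]
rounded: [88, 79, 104]

(3,2) stack=L1,L2; from [0,0,0]:
+L1 (α=1/3) → [101/3, 239/3, 238/3]
+L2 (α=1/2) → [473/6, 400/3, 431/3]
= [79, 133, 144]

query (3,2) [L1,L3,L4] — begin 0,0,0
L1 α=1/3: [101/3, 239/3, 238/3]
L3 α=4/7: [139, 599/7, 394/7]
L4 α=2/3: [455/3, 683/21, 2732/21]
= [152, 33, 130]

(0,2) stack=L1,L3,L4,L5; from [0,0,0]:
+L1 (α=3/8) → [69/8, 555/8, 183/8]
+L3 (α=1/3) → [89/12, 1015/12, 61/4]
+L4 (α=1/3) → [791/18, 2077/18, 181/2]
+L5 (α=1/2) → [1493/36, 5353/36, 345/4]
= [41, 149, 86]

query (1,1) [L1,L3,L4,L5] — begin 0,0,0
+L1 (α=0) → [0, 0, 0]
+L3 (α=1/7) → [94/7, 3/7, 14]
+L4 (α=2/5) → [3432/35, 3411/35, 466/5]
+L5 (α=1/2) → [10537/70, 6028/35, 1401/10]
rounded: [151, 172, 140]

query (2,3) [L1,L3,L4,L5,L6] — begin 0,0,0
L1 α=1: [13, 44, 167]
L3 α=1/2: [89/2, 136, 361/2]
L4 α=5/6: [1039/12, 941/6, 541/12]
L5 α=1/2: [2479/24, 1073/12, 2257/24]
L6 α=1/3: [2527/36, 1277/18, 4273/36]
rounded: [70, 71, 119]


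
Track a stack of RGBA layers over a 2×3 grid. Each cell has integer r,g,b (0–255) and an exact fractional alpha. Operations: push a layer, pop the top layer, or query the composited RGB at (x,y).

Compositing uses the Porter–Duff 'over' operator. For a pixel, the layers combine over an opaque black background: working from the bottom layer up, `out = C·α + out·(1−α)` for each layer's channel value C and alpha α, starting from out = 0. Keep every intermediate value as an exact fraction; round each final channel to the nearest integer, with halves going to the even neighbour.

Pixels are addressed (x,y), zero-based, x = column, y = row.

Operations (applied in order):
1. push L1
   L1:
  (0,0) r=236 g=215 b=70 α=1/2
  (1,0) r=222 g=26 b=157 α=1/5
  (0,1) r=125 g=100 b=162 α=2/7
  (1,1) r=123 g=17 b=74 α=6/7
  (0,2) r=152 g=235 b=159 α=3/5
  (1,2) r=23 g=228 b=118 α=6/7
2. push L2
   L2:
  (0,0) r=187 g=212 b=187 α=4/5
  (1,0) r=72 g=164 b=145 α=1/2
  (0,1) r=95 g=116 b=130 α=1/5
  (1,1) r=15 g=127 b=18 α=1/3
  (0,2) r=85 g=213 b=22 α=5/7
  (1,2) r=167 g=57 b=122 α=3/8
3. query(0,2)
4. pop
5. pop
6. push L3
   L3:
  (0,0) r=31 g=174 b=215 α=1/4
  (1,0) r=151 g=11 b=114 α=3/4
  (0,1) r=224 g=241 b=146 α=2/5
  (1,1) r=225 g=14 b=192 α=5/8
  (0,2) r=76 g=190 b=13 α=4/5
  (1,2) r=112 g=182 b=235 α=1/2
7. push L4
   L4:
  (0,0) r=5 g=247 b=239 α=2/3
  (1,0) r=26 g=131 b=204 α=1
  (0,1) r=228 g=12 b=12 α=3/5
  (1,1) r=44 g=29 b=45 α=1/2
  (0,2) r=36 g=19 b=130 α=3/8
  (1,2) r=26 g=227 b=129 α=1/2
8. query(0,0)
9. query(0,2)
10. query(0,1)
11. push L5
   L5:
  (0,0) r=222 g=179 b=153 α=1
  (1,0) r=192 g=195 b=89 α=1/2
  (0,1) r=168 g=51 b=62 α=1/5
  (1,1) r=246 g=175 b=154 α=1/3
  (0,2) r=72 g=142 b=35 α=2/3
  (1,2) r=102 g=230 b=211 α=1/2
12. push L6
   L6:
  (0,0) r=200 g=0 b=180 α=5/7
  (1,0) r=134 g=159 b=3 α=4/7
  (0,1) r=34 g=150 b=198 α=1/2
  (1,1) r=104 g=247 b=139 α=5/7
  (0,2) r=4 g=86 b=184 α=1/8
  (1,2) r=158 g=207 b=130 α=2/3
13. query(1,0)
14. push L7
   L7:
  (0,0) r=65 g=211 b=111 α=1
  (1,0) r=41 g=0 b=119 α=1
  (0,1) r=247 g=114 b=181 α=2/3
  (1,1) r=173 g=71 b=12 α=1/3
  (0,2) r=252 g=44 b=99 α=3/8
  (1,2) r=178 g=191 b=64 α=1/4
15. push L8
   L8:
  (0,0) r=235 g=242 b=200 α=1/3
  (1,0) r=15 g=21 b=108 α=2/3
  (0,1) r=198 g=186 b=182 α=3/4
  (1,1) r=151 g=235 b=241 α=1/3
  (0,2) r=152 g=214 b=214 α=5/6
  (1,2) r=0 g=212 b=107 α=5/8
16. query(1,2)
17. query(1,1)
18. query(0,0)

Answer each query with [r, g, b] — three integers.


at x=0,y=2 over L1,L2:
after L1 α=3/5: [456/5, 141, 477/5]
after L2 α=5/7: [3037/35, 1347/7, 1504/35]
→ [87, 192, 43]

at x=0,y=0 over L3,L4:
after L3 α=1/4: [31/4, 87/2, 215/4]
after L4 α=2/3: [71/12, 1075/6, 709/4]
rounded: [6, 179, 177]

query (0,2) [L3,L4] — begin 0,0,0
L3 α=4/5: [304/5, 152, 52/5]
L4 α=3/8: [103/2, 817/8, 221/4]
rounded: [52, 102, 55]

(0,1) stack=L3,L4; from [0,0,0]:
after L3 α=2/5: [448/5, 482/5, 292/5]
after L4 α=3/5: [4316/25, 1144/25, 764/25]
→ [173, 46, 31]

at x=1,y=0 over L3,L4,L5,L6:
+L3 (α=3/4) → [453/4, 33/4, 171/2]
+L4 (α=1) → [26, 131, 204]
+L5 (α=1/2) → [109, 163, 293/2]
+L6 (α=4/7) → [863/7, 1125/7, 129/2]
= [123, 161, 64]

at x=1,y=2 over L3,L4,L5,L6,L7,L8:
after L3 α=1/2: [56, 91, 235/2]
after L4 α=1/2: [41, 159, 493/4]
after L5 α=1/2: [143/2, 389/2, 1337/8]
after L6 α=2/3: [775/6, 1217/6, 1139/8]
after L7 α=1/4: [1131/8, 1599/8, 3929/32]
after L8 α=5/8: [3393/64, 13277/64, 28907/256]
→ [53, 207, 113]

query (1,1) [L3,L4,L5,L6,L7,L8] — begin 0,0,0
after L3 α=5/8: [1125/8, 35/4, 120]
after L4 α=1/2: [1477/16, 151/8, 165/2]
after L5 α=1/3: [3445/24, 851/12, 319/3]
after L6 α=5/7: [9685/84, 8261/42, 389/3]
after L7 α=1/3: [16951/126, 9752/63, 814/9]
after L8 α=1/3: [26464/189, 34309/189, 3797/27]
= [140, 182, 141]

query (0,0) [L3,L4,L5,L6,L7,L8] — begin 0,0,0
L3 α=1/4: [31/4, 87/2, 215/4]
L4 α=2/3: [71/12, 1075/6, 709/4]
L5 α=1: [222, 179, 153]
L6 α=5/7: [1444/7, 358/7, 1206/7]
L7 α=1: [65, 211, 111]
L8 α=1/3: [365/3, 664/3, 422/3]
→ [122, 221, 141]


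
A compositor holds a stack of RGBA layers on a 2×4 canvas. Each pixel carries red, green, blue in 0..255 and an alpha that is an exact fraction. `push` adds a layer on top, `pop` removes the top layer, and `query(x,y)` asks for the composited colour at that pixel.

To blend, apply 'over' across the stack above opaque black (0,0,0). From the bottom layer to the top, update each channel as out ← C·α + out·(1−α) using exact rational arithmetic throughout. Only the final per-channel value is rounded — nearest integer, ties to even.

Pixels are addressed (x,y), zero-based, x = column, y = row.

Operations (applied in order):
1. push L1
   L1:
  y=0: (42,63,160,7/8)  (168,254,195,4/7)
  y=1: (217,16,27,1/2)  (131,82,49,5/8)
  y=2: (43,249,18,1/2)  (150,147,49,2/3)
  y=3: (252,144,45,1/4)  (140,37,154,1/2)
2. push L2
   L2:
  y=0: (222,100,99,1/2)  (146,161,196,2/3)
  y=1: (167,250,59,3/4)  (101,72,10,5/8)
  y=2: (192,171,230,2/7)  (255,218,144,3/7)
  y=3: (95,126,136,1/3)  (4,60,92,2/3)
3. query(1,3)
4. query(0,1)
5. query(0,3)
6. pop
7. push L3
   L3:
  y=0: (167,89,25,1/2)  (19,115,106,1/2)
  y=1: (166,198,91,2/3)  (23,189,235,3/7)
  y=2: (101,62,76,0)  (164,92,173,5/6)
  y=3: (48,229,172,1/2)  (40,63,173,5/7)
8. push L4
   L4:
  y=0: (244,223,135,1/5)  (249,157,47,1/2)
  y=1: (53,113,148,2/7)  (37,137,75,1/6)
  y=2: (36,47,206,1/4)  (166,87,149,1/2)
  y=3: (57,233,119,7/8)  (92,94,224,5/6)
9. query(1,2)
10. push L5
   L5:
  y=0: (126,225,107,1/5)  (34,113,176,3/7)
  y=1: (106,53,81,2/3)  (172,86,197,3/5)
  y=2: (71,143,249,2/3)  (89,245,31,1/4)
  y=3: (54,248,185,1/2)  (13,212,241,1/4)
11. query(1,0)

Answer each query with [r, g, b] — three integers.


at x=1,y=3 over L1,L2:
after L1 α=1/2: [70, 37/2, 77]
after L2 α=2/3: [26, 277/6, 87]
= [26, 46, 87]

query (0,1) [L1,L2] — begin 0,0,0
L1 α=1/2: [217/2, 8, 27/2]
L2 α=3/4: [1219/8, 379/2, 381/8]
= [152, 190, 48]

(0,3) stack=L1,L2; from [0,0,0]:
L1 α=1/4: [63, 36, 45/4]
L2 α=1/3: [221/3, 66, 317/6]
→ [74, 66, 53]

at x=1,y=2 over L1,L3,L4:
after L1 α=2/3: [100, 98, 98/3]
after L3 α=5/6: [460/3, 93, 2693/18]
after L4 α=1/2: [479/3, 90, 5375/36]
rounded: [160, 90, 149]

at x=1,y=0 over L1,L3,L4,L5:
L1 α=4/7: [96, 1016/7, 780/7]
L3 α=1/2: [115/2, 1821/14, 761/7]
L4 α=1/2: [613/4, 4019/28, 545/7]
L5 α=3/7: [715/7, 6392/49, 5876/49]
→ [102, 130, 120]


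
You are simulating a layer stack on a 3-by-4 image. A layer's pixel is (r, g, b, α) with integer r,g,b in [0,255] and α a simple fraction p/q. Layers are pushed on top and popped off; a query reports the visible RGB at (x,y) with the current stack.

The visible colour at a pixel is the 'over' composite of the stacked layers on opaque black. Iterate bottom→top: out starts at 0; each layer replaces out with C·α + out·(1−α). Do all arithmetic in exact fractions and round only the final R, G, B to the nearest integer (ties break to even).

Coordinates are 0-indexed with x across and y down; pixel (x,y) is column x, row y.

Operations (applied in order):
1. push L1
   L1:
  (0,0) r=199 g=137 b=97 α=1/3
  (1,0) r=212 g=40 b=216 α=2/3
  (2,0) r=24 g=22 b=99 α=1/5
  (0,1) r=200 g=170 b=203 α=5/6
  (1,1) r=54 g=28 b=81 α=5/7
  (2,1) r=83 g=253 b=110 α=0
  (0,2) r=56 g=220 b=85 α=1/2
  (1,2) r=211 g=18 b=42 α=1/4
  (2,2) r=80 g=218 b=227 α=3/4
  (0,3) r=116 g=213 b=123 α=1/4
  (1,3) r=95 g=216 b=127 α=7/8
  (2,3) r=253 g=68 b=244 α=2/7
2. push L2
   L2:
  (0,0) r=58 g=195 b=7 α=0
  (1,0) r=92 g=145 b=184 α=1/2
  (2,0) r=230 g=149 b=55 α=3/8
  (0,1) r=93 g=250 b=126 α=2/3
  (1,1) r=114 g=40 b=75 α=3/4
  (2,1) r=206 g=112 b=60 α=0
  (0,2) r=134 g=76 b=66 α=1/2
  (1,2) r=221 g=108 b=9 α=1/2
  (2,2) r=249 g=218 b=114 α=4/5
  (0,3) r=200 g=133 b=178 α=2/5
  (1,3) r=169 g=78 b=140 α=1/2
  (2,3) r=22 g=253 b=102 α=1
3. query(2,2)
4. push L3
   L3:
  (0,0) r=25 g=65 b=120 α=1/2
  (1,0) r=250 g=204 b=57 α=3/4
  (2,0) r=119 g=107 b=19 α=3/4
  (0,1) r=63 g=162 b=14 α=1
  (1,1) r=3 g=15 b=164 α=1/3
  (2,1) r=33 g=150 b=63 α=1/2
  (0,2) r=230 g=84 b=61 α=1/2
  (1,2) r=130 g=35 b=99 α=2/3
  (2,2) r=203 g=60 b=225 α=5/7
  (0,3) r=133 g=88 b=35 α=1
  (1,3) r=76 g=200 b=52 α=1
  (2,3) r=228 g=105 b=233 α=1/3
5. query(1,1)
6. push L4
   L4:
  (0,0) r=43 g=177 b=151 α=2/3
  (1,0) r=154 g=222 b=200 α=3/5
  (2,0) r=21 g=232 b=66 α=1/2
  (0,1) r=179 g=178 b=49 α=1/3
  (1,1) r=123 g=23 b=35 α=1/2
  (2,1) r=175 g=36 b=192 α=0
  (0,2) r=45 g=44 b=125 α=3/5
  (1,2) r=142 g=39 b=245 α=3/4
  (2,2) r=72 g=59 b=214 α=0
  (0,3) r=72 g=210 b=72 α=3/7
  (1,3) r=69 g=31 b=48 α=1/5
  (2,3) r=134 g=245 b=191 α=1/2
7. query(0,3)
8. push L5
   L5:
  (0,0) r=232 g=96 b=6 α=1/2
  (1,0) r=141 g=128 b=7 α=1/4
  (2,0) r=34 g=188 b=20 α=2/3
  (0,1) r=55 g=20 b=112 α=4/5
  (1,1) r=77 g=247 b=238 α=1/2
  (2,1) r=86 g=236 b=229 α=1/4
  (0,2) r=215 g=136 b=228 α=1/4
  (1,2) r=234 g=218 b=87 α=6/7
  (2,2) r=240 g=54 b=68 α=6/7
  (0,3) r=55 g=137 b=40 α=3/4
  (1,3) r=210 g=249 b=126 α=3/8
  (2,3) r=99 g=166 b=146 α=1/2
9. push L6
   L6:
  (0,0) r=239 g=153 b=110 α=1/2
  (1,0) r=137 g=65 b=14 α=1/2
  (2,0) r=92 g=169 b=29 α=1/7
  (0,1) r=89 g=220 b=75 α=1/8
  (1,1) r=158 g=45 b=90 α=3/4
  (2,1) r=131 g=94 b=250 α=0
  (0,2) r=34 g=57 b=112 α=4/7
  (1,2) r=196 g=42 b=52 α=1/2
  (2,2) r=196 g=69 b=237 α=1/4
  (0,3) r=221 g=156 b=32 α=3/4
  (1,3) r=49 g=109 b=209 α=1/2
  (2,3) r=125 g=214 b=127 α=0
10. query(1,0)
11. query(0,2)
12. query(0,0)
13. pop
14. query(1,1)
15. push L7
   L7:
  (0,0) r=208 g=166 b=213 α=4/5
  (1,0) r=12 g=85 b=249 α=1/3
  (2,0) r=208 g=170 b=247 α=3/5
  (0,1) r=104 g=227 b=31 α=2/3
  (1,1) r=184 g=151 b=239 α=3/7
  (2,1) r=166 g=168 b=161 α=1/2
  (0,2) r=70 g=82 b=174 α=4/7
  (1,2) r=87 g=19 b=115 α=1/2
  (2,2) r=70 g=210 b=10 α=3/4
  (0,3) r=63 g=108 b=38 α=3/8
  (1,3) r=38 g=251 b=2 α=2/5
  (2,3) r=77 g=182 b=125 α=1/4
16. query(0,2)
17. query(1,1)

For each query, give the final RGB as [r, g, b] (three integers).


query (2,2) [L1,L2] — begin 0,0,0
L1 α=3/4: [60, 327/2, 681/4]
L2 α=4/5: [1056/5, 2071/10, 501/4]
→ [211, 207, 125]

(1,1) stack=L1,L2,L3; from [0,0,0]:
+L1 (α=5/7) → [270/7, 20, 405/7]
+L2 (α=3/4) → [666/7, 35, 495/7]
+L3 (α=1/3) → [451/7, 85/3, 2138/21]
rounded: [64, 28, 102]

query (0,3) [L1,L2,L3,L4] — begin 0,0,0
L1 α=1/4: [29, 213/4, 123/4]
L2 α=2/5: [487/5, 1703/20, 1793/20]
L3 α=1: [133, 88, 35]
L4 α=3/7: [748/7, 982/7, 356/7]
= [107, 140, 51]

(1,0) stack=L1,L2,L3,L4,L5,L6; from [0,0,0]:
L1 α=2/3: [424/3, 80/3, 144]
L2 α=1/2: [350/3, 515/6, 164]
L3 α=3/4: [650/3, 4187/24, 335/4]
L4 α=3/5: [2686/15, 12179/60, 307/2]
L5 α=1/4: [3391/20, 14739/80, 935/8]
L6 α=1/2: [6131/40, 19939/160, 1047/16]
→ [153, 125, 65]

query (0,2) [L1,L2,L3,L4,L5,L6] — begin 0,0,0
L1 α=1/2: [28, 110, 85/2]
L2 α=1/2: [81, 93, 217/4]
L3 α=1/2: [311/2, 177/2, 461/8]
L4 α=3/5: [446/5, 309/5, 1961/20]
L5 α=1/4: [2413/20, 1607/20, 10443/80]
L6 α=4/7: [9959/140, 9381/140, 67169/560]
rounded: [71, 67, 120]

query (0,0) [L1,L2,L3,L4,L5,L6] — begin 0,0,0
after L1 α=1/3: [199/3, 137/3, 97/3]
after L2 α=0: [199/3, 137/3, 97/3]
after L3 α=1/2: [137/3, 166/3, 457/6]
after L4 α=2/3: [395/9, 1228/9, 2269/18]
after L5 α=1/2: [2483/18, 1046/9, 2377/36]
after L6 α=1/2: [6785/36, 2423/18, 6337/72]
rounded: [188, 135, 88]

(1,1) stack=L1,L2,L3,L4,L5; from [0,0,0]:
after L1 α=5/7: [270/7, 20, 405/7]
after L2 α=3/4: [666/7, 35, 495/7]
after L3 α=1/3: [451/7, 85/3, 2138/21]
after L4 α=1/2: [656/7, 77/3, 2873/42]
after L5 α=1/2: [1195/14, 409/3, 12869/84]
= [85, 136, 153]

query (0,2) [L1,L2,L3,L4,L5,L7] — begin 0,0,0
+L1 (α=1/2) → [28, 110, 85/2]
+L2 (α=1/2) → [81, 93, 217/4]
+L3 (α=1/2) → [311/2, 177/2, 461/8]
+L4 (α=3/5) → [446/5, 309/5, 1961/20]
+L5 (α=1/4) → [2413/20, 1607/20, 10443/80]
+L7 (α=4/7) → [12839/140, 11381/140, 87009/560]
rounded: [92, 81, 155]

query (1,1) [L1,L2,L3,L4,L5,L7] — begin 0,0,0
after L1 α=5/7: [270/7, 20, 405/7]
after L2 α=3/4: [666/7, 35, 495/7]
after L3 α=1/3: [451/7, 85/3, 2138/21]
after L4 α=1/2: [656/7, 77/3, 2873/42]
after L5 α=1/2: [1195/14, 409/3, 12869/84]
after L7 α=3/7: [6254/49, 2995/21, 27926/147]
→ [128, 143, 190]


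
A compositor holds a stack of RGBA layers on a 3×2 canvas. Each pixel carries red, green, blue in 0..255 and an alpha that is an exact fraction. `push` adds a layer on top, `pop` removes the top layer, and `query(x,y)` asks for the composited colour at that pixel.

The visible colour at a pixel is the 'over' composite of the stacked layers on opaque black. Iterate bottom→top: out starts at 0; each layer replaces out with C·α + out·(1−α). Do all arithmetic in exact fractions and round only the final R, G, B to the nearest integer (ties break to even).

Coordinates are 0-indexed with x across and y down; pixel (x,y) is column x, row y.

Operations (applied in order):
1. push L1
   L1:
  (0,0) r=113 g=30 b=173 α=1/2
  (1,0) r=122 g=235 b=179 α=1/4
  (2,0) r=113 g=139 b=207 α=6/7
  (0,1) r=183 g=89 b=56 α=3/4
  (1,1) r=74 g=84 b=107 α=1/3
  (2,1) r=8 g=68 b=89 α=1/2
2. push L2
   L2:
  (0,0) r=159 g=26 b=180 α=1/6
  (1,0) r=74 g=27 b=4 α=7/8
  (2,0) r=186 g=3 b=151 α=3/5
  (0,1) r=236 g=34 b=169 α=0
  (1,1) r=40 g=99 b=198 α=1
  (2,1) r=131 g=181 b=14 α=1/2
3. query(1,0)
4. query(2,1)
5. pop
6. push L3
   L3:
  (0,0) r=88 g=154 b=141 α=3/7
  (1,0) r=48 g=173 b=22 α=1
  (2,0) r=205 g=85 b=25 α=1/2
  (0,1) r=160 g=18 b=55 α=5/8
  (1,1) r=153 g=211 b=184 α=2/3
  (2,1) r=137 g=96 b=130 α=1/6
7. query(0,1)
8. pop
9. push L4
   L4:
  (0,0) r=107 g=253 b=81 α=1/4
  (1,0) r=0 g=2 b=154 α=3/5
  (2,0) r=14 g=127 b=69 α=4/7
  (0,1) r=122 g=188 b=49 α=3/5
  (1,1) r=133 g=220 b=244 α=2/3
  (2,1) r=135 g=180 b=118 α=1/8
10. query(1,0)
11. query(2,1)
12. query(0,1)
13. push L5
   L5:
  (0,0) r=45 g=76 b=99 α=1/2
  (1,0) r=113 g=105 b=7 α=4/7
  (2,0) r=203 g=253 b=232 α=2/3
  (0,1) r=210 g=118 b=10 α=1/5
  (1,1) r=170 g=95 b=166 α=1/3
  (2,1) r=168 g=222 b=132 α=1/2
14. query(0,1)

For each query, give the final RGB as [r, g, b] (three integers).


at x=1,y=0 over L1,L2:
after L1 α=1/4: [61/2, 235/4, 179/4]
after L2 α=7/8: [1097/16, 991/32, 291/32]
= [69, 31, 9]

(2,1) stack=L1,L2; from [0,0,0]:
after L1 α=1/2: [4, 34, 89/2]
after L2 α=1/2: [135/2, 215/2, 117/4]
= [68, 108, 29]

at x=0,y=1 over L1,L3:
after L1 α=3/4: [549/4, 267/4, 42]
after L3 α=5/8: [4847/32, 1161/32, 401/8]
→ [151, 36, 50]

(1,0) stack=L1,L4; from [0,0,0]:
+L1 (α=1/4) → [61/2, 235/4, 179/4]
+L4 (α=3/5) → [61/5, 247/10, 1103/10]
→ [12, 25, 110]

at x=2,y=1 over L1,L4:
L1 α=1/2: [4, 34, 89/2]
L4 α=1/8: [163/8, 209/4, 859/16]
→ [20, 52, 54]

query (0,1) [L1,L4] — begin 0,0,0
L1 α=3/4: [549/4, 267/4, 42]
L4 α=3/5: [1281/10, 279/2, 231/5]
→ [128, 140, 46]

query (0,1) [L1,L4,L5] — begin 0,0,0
L1 α=3/4: [549/4, 267/4, 42]
L4 α=3/5: [1281/10, 279/2, 231/5]
L5 α=1/5: [3612/25, 676/5, 974/25]
rounded: [144, 135, 39]


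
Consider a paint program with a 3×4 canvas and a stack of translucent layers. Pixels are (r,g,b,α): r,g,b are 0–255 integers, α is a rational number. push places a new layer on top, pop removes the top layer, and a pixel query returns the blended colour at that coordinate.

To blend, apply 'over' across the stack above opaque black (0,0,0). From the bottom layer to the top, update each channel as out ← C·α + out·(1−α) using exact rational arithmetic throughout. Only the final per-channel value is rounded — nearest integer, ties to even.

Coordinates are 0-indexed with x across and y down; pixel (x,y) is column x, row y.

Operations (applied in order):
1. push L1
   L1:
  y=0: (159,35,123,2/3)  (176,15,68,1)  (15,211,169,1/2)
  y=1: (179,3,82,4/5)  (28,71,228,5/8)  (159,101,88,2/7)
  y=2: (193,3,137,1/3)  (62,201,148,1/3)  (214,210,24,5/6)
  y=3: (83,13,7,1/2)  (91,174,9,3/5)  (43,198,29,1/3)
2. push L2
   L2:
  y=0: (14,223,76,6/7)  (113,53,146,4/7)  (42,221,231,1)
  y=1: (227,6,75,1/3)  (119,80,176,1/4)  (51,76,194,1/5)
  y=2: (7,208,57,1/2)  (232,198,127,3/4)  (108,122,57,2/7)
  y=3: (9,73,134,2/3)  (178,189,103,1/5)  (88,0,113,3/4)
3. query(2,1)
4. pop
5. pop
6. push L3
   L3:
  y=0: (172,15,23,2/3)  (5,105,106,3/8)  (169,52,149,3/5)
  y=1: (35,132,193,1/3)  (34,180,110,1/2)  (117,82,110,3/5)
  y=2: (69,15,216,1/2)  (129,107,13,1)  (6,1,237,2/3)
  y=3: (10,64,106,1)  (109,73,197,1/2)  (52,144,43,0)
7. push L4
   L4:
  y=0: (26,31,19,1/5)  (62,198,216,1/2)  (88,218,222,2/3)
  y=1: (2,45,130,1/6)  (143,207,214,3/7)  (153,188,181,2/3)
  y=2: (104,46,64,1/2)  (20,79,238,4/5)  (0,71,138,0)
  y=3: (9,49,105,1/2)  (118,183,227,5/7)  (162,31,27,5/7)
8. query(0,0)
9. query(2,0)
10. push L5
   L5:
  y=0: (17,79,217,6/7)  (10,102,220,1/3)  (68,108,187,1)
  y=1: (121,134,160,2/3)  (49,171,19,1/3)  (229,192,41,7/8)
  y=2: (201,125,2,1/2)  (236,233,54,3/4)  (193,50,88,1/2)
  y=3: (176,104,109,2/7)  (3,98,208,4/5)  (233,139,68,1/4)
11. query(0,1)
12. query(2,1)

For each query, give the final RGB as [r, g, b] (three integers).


query (2,1) [L1,L2] — begin 0,0,0
L1 α=2/7: [318/7, 202/7, 176/7]
L2 α=1/5: [1629/35, 268/7, 2062/35]
rounded: [47, 38, 59]

query (0,0) [L3,L4] — begin 0,0,0
after L3 α=2/3: [344/3, 10, 46/3]
after L4 α=1/5: [1454/15, 71/5, 241/15]
rounded: [97, 14, 16]

at x=2,y=0 over L3,L4:
+L3 (α=3/5) → [507/5, 156/5, 447/5]
+L4 (α=2/3) → [1387/15, 2336/15, 889/5]
rounded: [92, 156, 178]

query (0,1) [L3,L4,L5] — begin 0,0,0
L3 α=1/3: [35/3, 44, 193/3]
L4 α=1/6: [181/18, 265/6, 1355/18]
L5 α=2/3: [4537/54, 1873/18, 7115/54]
rounded: [84, 104, 132]

(2,1) stack=L3,L4,L5; from [0,0,0]:
+L3 (α=3/5) → [351/5, 246/5, 66]
+L4 (α=2/3) → [627/5, 2126/15, 428/3]
+L5 (α=7/8) → [4321/20, 11143/60, 1289/24]
= [216, 186, 54]


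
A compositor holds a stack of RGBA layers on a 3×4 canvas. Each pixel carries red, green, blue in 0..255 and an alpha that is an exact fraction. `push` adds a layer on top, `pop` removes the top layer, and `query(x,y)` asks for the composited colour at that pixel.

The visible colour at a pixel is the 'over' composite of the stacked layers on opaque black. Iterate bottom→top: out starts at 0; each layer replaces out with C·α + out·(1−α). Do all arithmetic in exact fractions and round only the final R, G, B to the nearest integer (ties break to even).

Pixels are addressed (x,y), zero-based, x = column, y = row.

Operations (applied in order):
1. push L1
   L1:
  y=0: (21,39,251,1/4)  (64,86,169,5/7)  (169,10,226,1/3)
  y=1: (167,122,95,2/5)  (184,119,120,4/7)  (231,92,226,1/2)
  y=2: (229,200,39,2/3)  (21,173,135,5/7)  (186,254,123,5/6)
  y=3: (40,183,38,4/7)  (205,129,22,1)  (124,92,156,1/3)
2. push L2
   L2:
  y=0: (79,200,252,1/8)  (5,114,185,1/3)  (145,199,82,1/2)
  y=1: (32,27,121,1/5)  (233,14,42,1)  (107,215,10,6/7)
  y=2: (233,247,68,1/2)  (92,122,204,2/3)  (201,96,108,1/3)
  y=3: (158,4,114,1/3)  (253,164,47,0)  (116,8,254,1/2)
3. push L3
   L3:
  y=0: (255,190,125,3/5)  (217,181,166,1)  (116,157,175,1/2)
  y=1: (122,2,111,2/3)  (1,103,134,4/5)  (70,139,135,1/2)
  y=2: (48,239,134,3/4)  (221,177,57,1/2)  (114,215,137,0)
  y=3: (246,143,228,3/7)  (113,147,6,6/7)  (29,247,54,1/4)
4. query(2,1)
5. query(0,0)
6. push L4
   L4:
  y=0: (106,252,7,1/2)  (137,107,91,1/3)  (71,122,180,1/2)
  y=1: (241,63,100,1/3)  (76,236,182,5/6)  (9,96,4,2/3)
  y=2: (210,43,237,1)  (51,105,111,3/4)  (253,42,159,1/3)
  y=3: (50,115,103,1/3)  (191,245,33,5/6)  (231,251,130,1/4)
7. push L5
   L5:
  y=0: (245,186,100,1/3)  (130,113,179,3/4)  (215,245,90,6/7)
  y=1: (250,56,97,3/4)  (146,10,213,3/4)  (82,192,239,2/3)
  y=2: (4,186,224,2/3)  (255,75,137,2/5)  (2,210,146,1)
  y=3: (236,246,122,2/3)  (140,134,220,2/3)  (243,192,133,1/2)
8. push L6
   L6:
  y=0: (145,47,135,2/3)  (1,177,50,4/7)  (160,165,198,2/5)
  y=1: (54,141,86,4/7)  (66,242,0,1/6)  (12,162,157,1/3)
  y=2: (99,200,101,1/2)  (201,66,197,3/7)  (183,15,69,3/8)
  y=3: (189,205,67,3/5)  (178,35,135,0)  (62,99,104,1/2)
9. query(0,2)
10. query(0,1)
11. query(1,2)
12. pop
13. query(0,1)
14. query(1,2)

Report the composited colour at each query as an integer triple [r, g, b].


(2,1) stack=L1,L2,L3; from [0,0,0]:
after L1 α=1/2: [231/2, 46, 113]
after L2 α=6/7: [1515/14, 1336/7, 173/7]
after L3 α=1/2: [2495/28, 2309/14, 559/7]
→ [89, 165, 80]

at x=0,y=0 over L1,L2,L3:
after L1 α=1/4: [21/4, 39/4, 251/4]
after L2 α=1/8: [463/32, 1073/32, 2765/32]
after L3 α=3/5: [12703/80, 10193/80, 1753/16]
→ [159, 127, 110]

(0,2) stack=L1,L2,L3,L4,L5,L6; from [0,0,0]:
after L1 α=2/3: [458/3, 400/3, 26]
after L2 α=1/2: [1157/6, 1141/6, 47]
after L3 α=3/4: [2021/24, 5443/24, 449/4]
after L4 α=1: [210, 43, 237]
after L5 α=2/3: [218/3, 415/3, 685/3]
after L6 α=1/2: [515/6, 1015/6, 494/3]
rounded: [86, 169, 165]

at x=0,y=1 over L1,L2,L3,L4,L5,L6:
L1 α=2/5: [334/5, 244/5, 38]
L2 α=1/5: [1496/25, 1111/25, 273/5]
L3 α=2/3: [2532/25, 1211/75, 461/5]
L4 α=1/3: [11089/75, 7147/225, 474/5]
L5 α=3/4: [67339/300, 44947/900, 1929/20]
L6 α=4/7: [88939/700, 214147/2100, 12667/140]
rounded: [127, 102, 90]

(1,2) stack=L1,L2,L3,L4,L5,L6; from [0,0,0]:
+L1 (α=5/7) → [15, 865/7, 675/7]
+L2 (α=2/3) → [199/3, 2573/21, 1177/7]
+L3 (α=1/2) → [431/3, 3145/21, 788/7]
+L4 (α=3/4) → [445/6, 2440/21, 3119/28]
+L5 (α=2/5) → [293/2, 698/7, 17029/140]
+L6 (α=3/7) → [1189/7, 4178/49, 37714/245]
→ [170, 85, 154]

at x=0,y=1 over L1,L2,L3,L4,L5:
L1 α=2/5: [334/5, 244/5, 38]
L2 α=1/5: [1496/25, 1111/25, 273/5]
L3 α=2/3: [2532/25, 1211/75, 461/5]
L4 α=1/3: [11089/75, 7147/225, 474/5]
L5 α=3/4: [67339/300, 44947/900, 1929/20]
= [224, 50, 96]

(1,2) stack=L1,L2,L3,L4,L5; from [0,0,0]:
L1 α=5/7: [15, 865/7, 675/7]
L2 α=2/3: [199/3, 2573/21, 1177/7]
L3 α=1/2: [431/3, 3145/21, 788/7]
L4 α=3/4: [445/6, 2440/21, 3119/28]
L5 α=2/5: [293/2, 698/7, 17029/140]
rounded: [146, 100, 122]
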